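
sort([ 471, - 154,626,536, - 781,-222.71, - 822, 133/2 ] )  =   [ - 822  , - 781 , - 222.71,-154,133/2,471,536, 626] 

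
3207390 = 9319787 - 6112397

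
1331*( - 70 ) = - 93170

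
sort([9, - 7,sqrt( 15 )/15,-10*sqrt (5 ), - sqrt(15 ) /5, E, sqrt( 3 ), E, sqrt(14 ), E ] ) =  [ - 10*sqrt(5), - 7, - sqrt( 15)/5,sqrt(15 ) /15 , sqrt ( 3) , E, E, E, sqrt( 14 ),9] 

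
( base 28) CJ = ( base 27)D4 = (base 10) 355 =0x163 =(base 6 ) 1351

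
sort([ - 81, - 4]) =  [ - 81,-4 ] 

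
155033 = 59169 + 95864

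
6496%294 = 28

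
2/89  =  2/89= 0.02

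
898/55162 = 449/27581 = 0.02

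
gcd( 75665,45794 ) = 1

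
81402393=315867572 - 234465179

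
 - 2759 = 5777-8536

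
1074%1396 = 1074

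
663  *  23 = 15249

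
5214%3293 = 1921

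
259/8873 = 259/8873 = 0.03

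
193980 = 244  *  795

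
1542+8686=10228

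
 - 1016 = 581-1597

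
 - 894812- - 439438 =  - 455374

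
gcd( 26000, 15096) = 8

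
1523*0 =0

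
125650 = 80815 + 44835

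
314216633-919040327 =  - 604823694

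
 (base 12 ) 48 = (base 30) 1q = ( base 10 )56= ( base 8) 70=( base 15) 3B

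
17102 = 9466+7636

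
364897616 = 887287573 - 522389957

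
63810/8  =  7976 + 1/4 =7976.25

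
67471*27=1821717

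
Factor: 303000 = 2^3*3^1*5^3*101^1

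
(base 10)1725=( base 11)1329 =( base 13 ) A29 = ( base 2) 11010111101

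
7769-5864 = 1905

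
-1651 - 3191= - 4842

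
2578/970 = 1289/485= 2.66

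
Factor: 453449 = 277^1*1637^1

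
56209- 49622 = 6587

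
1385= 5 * 277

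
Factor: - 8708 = -2^2 * 7^1 * 311^1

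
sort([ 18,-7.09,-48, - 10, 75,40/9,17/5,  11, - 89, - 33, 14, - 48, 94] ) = [ - 89, - 48, - 48, - 33, - 10,-7.09,17/5,  40/9, 11 , 14,18, 75, 94]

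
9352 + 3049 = 12401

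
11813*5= 59065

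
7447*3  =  22341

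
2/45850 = 1/22925 = 0.00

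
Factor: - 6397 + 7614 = 1217^1 = 1217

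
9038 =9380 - 342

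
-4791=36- 4827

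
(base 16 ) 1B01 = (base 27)9D1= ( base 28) 8mp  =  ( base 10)6913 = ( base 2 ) 1101100000001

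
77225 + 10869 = 88094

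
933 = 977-44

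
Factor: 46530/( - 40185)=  - 22/19=- 2^1*11^1*19^( - 1) 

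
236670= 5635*42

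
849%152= 89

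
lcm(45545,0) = 0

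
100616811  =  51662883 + 48953928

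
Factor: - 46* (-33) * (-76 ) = -115368= -2^3*3^1* 11^1*19^1*23^1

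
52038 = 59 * 882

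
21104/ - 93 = -21104/93 = -226.92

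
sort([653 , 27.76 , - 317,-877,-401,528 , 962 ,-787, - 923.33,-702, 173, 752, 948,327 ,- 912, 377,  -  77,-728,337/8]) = [ - 923.33  , - 912, - 877, - 787, - 728,- 702,-401,-317, - 77,27.76, 337/8,173,327,377,528,653,752,  948,962]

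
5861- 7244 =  - 1383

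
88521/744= 118 + 243/248 = 118.98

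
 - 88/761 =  - 1+673/761 = - 0.12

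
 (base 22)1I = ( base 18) 24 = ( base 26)1E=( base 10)40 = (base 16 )28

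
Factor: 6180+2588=8768= 2^6*137^1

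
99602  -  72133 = 27469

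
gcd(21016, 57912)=8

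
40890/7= 5841  +  3/7=   5841.43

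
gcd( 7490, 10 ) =10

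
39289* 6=235734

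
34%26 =8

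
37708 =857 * 44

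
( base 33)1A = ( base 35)18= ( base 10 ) 43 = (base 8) 53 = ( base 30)1d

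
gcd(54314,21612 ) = 2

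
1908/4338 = 106/241 = 0.44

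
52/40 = 1+3/10=1.30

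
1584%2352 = 1584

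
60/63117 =20/21039  =  0.00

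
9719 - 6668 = 3051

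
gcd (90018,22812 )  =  6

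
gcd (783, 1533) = 3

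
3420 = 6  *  570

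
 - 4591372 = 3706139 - 8297511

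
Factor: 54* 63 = 3402 = 2^1*3^5*7^1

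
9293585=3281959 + 6011626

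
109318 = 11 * 9938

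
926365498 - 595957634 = 330407864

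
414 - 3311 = - 2897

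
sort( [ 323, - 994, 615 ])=[ - 994, 323,615]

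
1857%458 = 25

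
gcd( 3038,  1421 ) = 49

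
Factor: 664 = 2^3*83^1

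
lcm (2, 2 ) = 2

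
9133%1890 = 1573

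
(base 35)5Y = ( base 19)b0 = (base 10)209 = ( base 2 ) 11010001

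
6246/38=3123/19 = 164.37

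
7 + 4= 11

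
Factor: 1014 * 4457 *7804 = 2^3*3^1*13^2*1951^1*4457^1 = 35269381992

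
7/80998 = 7/80998 = 0.00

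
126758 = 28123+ 98635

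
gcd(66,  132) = 66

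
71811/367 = 195  +  246/367 = 195.67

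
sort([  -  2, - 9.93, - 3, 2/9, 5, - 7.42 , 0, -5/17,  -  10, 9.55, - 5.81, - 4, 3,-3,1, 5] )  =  [ - 10,  -  9.93, - 7.42, - 5.81, - 4, - 3 ,  -  3,-2, - 5/17, 0, 2/9 , 1,3 , 5,  5, 9.55] 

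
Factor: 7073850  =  2^1*3^1 *5^2 * 7^1*6737^1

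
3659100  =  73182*50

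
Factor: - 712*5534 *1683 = - 6631370064 = - 2^4*3^2 * 11^1*17^1 *89^1*2767^1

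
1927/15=128+ 7/15 = 128.47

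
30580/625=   6116/125  =  48.93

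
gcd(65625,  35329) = 7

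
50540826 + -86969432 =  - 36428606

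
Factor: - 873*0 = 0^1   =  0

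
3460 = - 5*( - 692)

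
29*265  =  7685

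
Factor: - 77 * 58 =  - 2^1* 7^1 *11^1*29^1 = - 4466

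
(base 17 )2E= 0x30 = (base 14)36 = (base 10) 48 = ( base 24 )20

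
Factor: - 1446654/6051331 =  - 2^1*3^1*11^( - 1 )*13^( - 1) * 23^1*953^1 * 3847^ ( - 1 ) = - 131514/550121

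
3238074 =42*77097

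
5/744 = 5/744= 0.01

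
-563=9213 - 9776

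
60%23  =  14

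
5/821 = 5/821 = 0.01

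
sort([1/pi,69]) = [1/pi,69]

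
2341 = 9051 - 6710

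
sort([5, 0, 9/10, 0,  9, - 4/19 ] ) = [ - 4/19, 0, 0, 9/10,5,  9]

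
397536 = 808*492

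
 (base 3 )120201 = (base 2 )110101000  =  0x1a8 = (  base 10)424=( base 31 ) dl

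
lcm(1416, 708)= 1416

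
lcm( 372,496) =1488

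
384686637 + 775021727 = 1159708364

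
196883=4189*47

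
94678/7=13525+3/7 = 13525.43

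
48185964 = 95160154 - 46974190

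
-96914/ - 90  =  1076 + 37/45= 1076.82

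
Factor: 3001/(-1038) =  - 2^( - 1 ) * 3^( - 1) * 173^(- 1)*3001^1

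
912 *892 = 813504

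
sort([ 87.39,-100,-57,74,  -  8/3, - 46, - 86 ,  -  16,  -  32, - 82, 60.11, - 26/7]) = [ - 100,  -  86, - 82, - 57,-46,  -  32, -16,  -  26/7,-8/3,  60.11,  74, 87.39]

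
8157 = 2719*3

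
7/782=7/782 = 0.01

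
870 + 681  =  1551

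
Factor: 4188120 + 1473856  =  5661976 = 2^3 * 707747^1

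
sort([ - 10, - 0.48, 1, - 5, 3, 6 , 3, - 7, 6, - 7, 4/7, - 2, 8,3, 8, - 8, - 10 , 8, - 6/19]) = [ - 10, - 10, - 8, - 7, - 7, - 5, - 2, - 0.48, - 6/19, 4/7, 1, 3,3,3,6, 6,8,8, 8 ]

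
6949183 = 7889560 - 940377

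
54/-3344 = -27/1672 = -  0.02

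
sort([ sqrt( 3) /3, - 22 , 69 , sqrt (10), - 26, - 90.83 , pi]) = [ - 90.83, - 26, - 22,sqrt(3 ) /3,pi, sqrt( 10), 69] 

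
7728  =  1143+6585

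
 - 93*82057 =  - 7631301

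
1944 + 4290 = 6234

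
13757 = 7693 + 6064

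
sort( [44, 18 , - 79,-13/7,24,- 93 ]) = [ - 93, - 79 , - 13/7,  18, 24,44 ] 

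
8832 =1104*8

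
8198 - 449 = 7749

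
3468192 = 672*5161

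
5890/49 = 5890/49 = 120.20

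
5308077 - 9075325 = - 3767248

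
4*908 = 3632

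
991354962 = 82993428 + 908361534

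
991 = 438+553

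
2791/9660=2791/9660 = 0.29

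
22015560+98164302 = 120179862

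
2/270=1/135 = 0.01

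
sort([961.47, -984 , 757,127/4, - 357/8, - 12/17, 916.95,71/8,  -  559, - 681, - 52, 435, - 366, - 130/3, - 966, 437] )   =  [  -  984, - 966 , - 681, - 559 , - 366,-52, - 357/8, - 130/3,-12/17, 71/8,127/4, 435, 437, 757, 916.95,961.47]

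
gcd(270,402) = 6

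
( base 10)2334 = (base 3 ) 10012110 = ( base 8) 4436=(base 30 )2ho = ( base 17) 815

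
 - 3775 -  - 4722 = 947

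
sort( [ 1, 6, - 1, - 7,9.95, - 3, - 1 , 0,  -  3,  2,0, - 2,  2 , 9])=[ - 7, - 3, - 3  , - 2, -1,  -  1,  0 , 0, 1,  2, 2,6, 9, 9.95]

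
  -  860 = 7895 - 8755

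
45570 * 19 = 865830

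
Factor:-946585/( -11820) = 2^( - 2)*3^( - 1 )*31^2 = 961/12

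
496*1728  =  857088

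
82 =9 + 73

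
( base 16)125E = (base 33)4ag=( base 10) 4702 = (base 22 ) 9FG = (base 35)3tc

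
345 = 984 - 639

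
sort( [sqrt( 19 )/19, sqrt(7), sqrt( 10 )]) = [ sqrt( 19 )/19 , sqrt(7), sqrt( 10 )]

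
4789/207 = 23 + 28/207 = 23.14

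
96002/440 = 218 + 41/220 = 218.19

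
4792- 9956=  - 5164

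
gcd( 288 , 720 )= 144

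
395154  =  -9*( - 43906)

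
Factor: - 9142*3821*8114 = -283434856348 = - 2^2*7^1*653^1*3821^1*4057^1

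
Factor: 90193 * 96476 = 8701459868 = 2^2*19^1*47^1*89^1*101^1*271^1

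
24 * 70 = 1680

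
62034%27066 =7902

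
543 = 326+217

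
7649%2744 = 2161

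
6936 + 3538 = 10474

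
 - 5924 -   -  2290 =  -3634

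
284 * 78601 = 22322684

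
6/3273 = 2/1091 = 0.00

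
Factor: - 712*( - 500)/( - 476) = - 2^3*5^3*7^( - 1)*17^(- 1)* 89^1 = -89000/119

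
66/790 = 33/395 = 0.08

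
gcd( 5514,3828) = 6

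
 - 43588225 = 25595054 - 69183279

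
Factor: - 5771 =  - 29^1*199^1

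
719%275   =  169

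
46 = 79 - 33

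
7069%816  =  541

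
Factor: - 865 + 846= - 19^1= - 19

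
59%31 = 28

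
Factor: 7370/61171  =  2^1*5^1*83^ ( - 1)= 10/83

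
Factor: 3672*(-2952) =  - 10839744= - 2^6*  3^5 * 17^1*41^1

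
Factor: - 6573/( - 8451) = 3^( - 2) *7^1 = 7/9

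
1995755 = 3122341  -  1126586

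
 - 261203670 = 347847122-609050792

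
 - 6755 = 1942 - 8697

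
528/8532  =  44/711=0.06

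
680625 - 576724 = 103901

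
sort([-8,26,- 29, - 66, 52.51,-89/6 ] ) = [ - 66, - 29,-89/6, - 8, 26,52.51 ] 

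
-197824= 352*( - 562 ) 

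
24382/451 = 24382/451=54.06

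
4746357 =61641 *77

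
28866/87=9622/29   =  331.79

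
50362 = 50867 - 505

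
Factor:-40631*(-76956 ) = 3126799236 = 2^2*3^1*11^2*41^1* 53^1*991^1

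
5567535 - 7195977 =-1628442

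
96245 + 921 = 97166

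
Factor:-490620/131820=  - 629/169 = -13^ ( - 2) * 17^1 *37^1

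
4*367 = 1468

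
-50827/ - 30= 1694 + 7/30 =1694.23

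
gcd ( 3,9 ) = 3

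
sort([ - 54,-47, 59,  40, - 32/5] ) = [  -  54 ,- 47, - 32/5,  40, 59]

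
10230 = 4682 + 5548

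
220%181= 39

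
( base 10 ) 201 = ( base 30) 6l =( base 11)173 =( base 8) 311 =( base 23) 8H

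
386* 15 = 5790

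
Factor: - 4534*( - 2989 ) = 13552126 = 2^1*7^2*61^1 * 2267^1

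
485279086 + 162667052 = 647946138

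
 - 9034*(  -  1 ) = 9034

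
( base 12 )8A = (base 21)51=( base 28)3M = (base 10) 106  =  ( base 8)152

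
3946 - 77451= - 73505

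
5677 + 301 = 5978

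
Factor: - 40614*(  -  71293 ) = 2^1*3^1 * 7^1 * 967^1*71293^1 = 2895493902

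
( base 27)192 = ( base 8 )1716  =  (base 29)14h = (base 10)974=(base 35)rt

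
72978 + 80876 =153854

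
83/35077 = 83/35077 = 0.00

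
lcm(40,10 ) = 40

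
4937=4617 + 320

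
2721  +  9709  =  12430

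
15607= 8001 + 7606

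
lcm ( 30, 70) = 210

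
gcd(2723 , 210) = 7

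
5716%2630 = 456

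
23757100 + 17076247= 40833347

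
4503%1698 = 1107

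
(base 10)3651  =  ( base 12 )2143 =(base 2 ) 111001000011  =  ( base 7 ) 13434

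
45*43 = 1935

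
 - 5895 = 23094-28989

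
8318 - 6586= 1732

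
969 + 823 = 1792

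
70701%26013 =18675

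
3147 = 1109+2038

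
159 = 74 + 85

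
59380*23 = 1365740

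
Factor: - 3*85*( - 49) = 12495=3^1*5^1*7^2*17^1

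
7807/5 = 7807/5 =1561.40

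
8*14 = 112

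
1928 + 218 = 2146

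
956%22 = 10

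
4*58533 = 234132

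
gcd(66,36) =6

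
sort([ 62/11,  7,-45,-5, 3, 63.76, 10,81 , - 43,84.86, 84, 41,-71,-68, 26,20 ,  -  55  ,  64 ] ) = [ - 71, - 68, - 55, - 45, -43, - 5, 3 , 62/11, 7 , 10, 20, 26,41,63.76,  64,  81, 84, 84.86 ]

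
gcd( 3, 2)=1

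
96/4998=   16/833 = 0.02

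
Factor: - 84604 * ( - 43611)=2^2*3^1*13^1 * 1627^1*  14537^1 = 3689665044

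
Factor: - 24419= -24419^1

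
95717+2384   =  98101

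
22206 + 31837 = 54043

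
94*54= 5076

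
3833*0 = 0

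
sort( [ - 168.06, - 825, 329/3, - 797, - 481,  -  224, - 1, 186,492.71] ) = [ - 825,  -  797, - 481, - 224,-168.06,  -  1, 329/3, 186, 492.71] 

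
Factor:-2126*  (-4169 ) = 8863294  =  2^1 * 11^1*379^1*1063^1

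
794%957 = 794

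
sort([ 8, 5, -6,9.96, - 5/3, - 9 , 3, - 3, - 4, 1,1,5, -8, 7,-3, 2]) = [ - 9,  -  8,  -  6,-4, - 3, - 3, - 5/3,1,  1, 2, 3,  5, 5, 7,  8,9.96]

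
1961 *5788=11350268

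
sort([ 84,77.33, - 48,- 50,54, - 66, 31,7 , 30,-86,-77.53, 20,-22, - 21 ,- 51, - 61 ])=[-86,-77.53, - 66,-61, - 51,- 50,  -  48, -22,-21,7,20, 30, 31, 54,77.33, 84 ]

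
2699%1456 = 1243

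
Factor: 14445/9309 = 45/29 = 3^2 * 5^1*29^(  -  1 ) 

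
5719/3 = 5719/3 = 1906.33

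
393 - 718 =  - 325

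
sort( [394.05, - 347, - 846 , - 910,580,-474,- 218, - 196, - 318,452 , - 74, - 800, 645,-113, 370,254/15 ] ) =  [ - 910, - 846,-800, - 474, - 347, - 318, - 218, - 196, -113, - 74, 254/15 , 370,394.05, 452,580,645 ] 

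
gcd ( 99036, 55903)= 1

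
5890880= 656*8980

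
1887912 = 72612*26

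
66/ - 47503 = - 1 + 47437/47503 =-0.00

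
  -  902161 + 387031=-515130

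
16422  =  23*714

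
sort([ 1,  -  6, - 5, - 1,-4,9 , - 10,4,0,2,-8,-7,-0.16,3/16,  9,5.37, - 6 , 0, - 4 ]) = [-10, - 8,-7, - 6,-6 ,-5, - 4 ,  -  4,-1,  -  0.16,0,0,3/16, 1,2 , 4, 5.37,9,9]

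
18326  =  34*539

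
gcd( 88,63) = 1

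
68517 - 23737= 44780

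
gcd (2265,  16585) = 5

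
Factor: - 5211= - 3^3*193^1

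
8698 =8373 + 325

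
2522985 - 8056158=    - 5533173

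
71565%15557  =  9337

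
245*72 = 17640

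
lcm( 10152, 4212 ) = 395928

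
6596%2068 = 392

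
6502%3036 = 430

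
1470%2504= 1470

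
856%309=238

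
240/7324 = 60/1831 = 0.03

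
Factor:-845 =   -  5^1*13^2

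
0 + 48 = 48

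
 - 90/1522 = -1 + 716/761 = - 0.06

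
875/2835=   25/81 = 0.31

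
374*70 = 26180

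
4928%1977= 974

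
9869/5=9869/5 =1973.80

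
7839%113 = 42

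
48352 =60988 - 12636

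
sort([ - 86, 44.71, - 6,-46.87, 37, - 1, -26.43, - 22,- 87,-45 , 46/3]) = [ - 87,-86 ,-46.87,-45, - 26.43, - 22, - 6, - 1,46/3,  37, 44.71]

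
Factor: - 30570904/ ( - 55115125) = 2351608/4239625 = 2^3*5^(- 3) * 7^3*13^ ( - 1)*857^1*2609^ ( - 1)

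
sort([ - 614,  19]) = [ - 614,19] 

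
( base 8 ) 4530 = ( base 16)958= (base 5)34032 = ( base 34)22c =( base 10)2392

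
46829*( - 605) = -28331545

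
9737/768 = 12 + 521/768 = 12.68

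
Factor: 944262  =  2^1*3^2*11^1*19^1*251^1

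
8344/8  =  1043 = 1043.00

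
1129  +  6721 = 7850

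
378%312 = 66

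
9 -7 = 2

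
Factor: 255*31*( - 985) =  - 7786425 = - 3^1 * 5^2*17^1*31^1 * 197^1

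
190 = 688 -498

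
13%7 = 6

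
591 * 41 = 24231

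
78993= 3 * 26331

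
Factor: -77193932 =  - 2^2*311^1*62053^1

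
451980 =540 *837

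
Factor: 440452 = 2^2*29^1*3797^1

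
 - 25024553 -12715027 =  - 37739580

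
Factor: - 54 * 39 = -2^1 * 3^4*13^1 = - 2106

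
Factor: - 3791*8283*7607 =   -  3^1*11^1*17^1* 223^1*251^1*7607^1 =- 238866288771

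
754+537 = 1291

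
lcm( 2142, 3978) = 27846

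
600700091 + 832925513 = 1433625604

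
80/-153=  - 80/153 = -0.52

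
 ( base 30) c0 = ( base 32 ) b8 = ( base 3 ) 111100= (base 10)360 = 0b101101000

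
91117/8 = 11389+5/8 = 11389.62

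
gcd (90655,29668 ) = 1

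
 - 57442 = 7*( - 8206 )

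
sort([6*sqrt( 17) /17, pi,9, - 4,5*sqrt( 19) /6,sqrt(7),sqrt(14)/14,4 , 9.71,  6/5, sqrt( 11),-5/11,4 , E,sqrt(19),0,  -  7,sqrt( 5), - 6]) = [-7, - 6, - 4,  -  5/11, 0,sqrt(14)/14,6/5, 6*sqrt( 17 ) /17,sqrt( 5), sqrt(7), E,  pi,sqrt( 11),5 * sqrt( 19) /6 , 4 , 4,sqrt( 19) , 9, 9.71]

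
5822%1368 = 350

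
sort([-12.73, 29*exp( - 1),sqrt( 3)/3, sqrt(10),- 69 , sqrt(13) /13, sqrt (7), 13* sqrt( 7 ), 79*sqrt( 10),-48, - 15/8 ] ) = [- 69,- 48,-12.73,  -  15/8, sqrt( 13)/13 , sqrt(3) /3, sqrt(7),sqrt(10), 29*exp( - 1 ), 13*sqrt( 7),79*sqrt (10)]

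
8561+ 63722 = 72283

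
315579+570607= 886186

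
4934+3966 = 8900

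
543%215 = 113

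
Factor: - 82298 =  - 2^1*41149^1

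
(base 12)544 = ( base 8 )1404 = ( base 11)642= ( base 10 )772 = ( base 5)11042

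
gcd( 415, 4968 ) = 1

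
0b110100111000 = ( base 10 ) 3384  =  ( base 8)6470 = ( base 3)11122100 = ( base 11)25A7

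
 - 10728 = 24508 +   -  35236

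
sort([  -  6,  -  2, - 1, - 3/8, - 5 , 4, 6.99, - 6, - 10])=[ - 10,-6 , - 6,-5,-2, - 1, - 3/8,4, 6.99 ]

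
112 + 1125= 1237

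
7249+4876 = 12125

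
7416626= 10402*713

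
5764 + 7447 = 13211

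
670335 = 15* 44689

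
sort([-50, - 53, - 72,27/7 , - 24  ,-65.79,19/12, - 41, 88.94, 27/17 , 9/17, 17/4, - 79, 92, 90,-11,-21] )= [ - 79,  -  72 ,-65.79, - 53,-50,-41, - 24, - 21, - 11,9/17, 19/12,27/17, 27/7, 17/4 , 88.94,90,92] 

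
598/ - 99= -598/99 = -6.04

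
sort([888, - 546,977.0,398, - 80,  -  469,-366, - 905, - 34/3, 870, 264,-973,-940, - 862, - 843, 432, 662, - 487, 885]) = [ - 973, - 940, - 905, - 862,-843, -546, - 487,-469,  -  366,-80, - 34/3, 264,  398, 432,662, 870,885, 888 , 977.0]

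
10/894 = 5/447= 0.01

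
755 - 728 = 27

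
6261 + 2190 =8451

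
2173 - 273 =1900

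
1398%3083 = 1398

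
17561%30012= 17561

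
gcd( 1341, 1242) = 9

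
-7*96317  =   - 674219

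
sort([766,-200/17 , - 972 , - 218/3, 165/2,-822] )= [ - 972, - 822,-218/3, - 200/17, 165/2,766]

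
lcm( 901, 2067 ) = 35139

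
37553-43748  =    -  6195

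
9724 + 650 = 10374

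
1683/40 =42 + 3/40 = 42.08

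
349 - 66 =283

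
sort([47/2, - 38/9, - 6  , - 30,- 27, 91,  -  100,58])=[ - 100, - 30,  -  27, - 6, - 38/9, 47/2,58,91]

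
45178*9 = 406602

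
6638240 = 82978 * 80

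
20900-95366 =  - 74466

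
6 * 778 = 4668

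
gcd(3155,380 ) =5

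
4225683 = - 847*( - 4989 )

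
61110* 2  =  122220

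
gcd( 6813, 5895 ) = 9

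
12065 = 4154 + 7911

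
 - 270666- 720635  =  - 991301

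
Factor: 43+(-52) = - 9 = -  3^2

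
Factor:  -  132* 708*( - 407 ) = 38036592 = 2^4*3^2 * 11^2*37^1*59^1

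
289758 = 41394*7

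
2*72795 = 145590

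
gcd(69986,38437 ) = 7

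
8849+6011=14860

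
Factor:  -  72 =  - 2^3 * 3^2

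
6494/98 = 66+13/49 = 66.27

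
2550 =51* 50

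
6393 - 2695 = 3698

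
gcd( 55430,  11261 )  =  1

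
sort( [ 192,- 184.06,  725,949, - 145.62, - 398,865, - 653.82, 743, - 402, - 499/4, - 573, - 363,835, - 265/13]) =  [ - 653.82, - 573,  -  402, - 398,- 363, - 184.06 ,-145.62, - 499/4, - 265/13, 192, 725, 743 , 835,  865, 949]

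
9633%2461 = 2250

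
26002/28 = 13001/14  =  928.64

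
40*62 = 2480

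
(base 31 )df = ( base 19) 130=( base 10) 418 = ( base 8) 642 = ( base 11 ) 350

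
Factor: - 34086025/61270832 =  - 2^( - 4 )*5^2 * 7^( - 1)*83^1*16427^1*547061^( - 1) 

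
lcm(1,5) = 5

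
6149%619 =578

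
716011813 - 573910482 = 142101331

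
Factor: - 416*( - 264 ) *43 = 4722432 =2^8*3^1 *11^1*13^1*43^1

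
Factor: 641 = 641^1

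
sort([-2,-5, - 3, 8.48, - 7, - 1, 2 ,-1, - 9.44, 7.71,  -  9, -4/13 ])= [ - 9.44  , - 9,-7,  -  5,-3, -2, - 1, - 1,-4/13,2, 7.71, 8.48 ]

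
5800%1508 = 1276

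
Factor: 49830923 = 283^1*176081^1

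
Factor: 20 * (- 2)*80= - 2^7*5^2 = -3200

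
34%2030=34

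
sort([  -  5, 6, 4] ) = [ - 5 , 4, 6 ] 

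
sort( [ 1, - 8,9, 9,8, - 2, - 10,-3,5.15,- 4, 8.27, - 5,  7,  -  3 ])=[ - 10, - 8, - 5, - 4,-3,-3,  -  2,1,5.15,7,8,8.27,9,9 ]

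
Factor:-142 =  - 2^1* 71^1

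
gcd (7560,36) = 36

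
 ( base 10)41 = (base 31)1A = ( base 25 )1g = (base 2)101001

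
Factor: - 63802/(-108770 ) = 437/745 = 5^( - 1 ) * 19^1*23^1*149^(-1 ) 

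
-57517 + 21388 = - 36129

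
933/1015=933/1015 = 0.92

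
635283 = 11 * 57753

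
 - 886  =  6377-7263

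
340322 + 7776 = 348098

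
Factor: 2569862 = 2^1*1284931^1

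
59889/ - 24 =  - 2496+ 5/8 = - 2495.38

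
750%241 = 27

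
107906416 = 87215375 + 20691041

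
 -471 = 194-665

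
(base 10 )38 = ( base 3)1102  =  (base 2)100110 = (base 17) 24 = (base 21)1h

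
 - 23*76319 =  - 1755337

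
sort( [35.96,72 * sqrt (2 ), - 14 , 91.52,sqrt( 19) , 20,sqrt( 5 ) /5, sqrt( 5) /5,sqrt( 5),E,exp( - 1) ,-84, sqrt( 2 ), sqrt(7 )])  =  [  -  84, - 14,exp( - 1 ),sqrt (5)/5, sqrt (5)/5,sqrt(2), sqrt( 5),sqrt( 7), E, sqrt( 19), 20, 35.96,  91.52, 72*sqrt(2)]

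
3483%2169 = 1314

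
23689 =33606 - 9917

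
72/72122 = 36/36061 = 0.00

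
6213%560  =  53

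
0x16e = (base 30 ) C6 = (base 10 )366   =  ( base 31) BP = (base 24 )f6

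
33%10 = 3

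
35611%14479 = 6653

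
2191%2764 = 2191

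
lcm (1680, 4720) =99120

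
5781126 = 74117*78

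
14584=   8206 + 6378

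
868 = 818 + 50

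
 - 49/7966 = -1 + 1131/1138= - 0.01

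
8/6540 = 2/1635 = 0.00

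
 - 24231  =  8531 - 32762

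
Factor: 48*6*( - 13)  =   - 3744= - 2^5 * 3^2 * 13^1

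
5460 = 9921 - 4461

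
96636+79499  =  176135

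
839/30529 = 839/30529 = 0.03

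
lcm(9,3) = 9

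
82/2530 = 41/1265= 0.03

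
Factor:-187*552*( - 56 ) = 5780544 = 2^6*3^1* 7^1*11^1 * 17^1* 23^1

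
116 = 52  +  64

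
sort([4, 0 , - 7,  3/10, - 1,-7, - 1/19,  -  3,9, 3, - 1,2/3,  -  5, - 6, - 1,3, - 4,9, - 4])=[ - 7,-7, - 6, - 5, - 4, - 4, - 3, - 1, - 1, - 1,- 1/19,0,3/10, 2/3,3,3,  4, 9,9]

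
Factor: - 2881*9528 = - 27450168 = - 2^3 * 3^1  *  43^1 * 67^1 * 397^1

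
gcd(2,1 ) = 1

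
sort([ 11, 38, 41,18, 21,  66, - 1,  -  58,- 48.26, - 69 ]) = [ - 69,-58, - 48.26  , -1, 11, 18, 21,  38, 41,  66] 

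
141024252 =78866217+62158035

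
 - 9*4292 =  - 38628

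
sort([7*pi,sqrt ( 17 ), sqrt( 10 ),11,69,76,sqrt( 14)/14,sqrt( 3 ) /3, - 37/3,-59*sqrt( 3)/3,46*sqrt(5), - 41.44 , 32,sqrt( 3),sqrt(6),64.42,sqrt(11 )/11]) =[-41.44, - 59*sqrt( 3 ) /3, - 37/3,sqrt( 14 )/14,sqrt( 11 ) /11,sqrt( 3)/3,sqrt( 3 ),  sqrt ( 6), sqrt( 10 ), sqrt( 17 ),11,  7*pi, 32,64.42, 69,76, 46*sqrt( 5 )]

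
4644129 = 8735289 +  - 4091160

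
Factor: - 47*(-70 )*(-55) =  - 2^1*5^2*7^1*11^1*47^1 = -180950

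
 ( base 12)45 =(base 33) 1K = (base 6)125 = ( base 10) 53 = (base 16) 35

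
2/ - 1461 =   -  2/1461= - 0.00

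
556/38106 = 278/19053 = 0.01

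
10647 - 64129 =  - 53482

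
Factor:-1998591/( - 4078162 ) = 2^ ( - 1)*3^1 * 7^1*11^ (-1)*19^1*5009^1*185371^( - 1 ) 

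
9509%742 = 605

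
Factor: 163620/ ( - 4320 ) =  - 2^ ( - 3 )*3^1 * 101^1 = - 303/8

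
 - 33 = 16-49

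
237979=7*33997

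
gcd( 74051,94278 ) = 1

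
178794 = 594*301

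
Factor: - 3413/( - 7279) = 29^( - 1)*251^(-1)*3413^1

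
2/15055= 2/15055= 0.00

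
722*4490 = 3241780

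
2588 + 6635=9223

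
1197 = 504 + 693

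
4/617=4/617 = 0.01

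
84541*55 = 4649755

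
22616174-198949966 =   -  176333792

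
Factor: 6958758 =2^1*3^1*61^1*19013^1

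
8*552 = 4416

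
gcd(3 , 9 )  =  3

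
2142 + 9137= 11279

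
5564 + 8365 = 13929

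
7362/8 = 3681/4=920.25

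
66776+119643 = 186419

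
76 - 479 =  - 403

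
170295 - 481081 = -310786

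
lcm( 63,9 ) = 63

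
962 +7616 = 8578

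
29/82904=29/82904  =  0.00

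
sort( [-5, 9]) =[-5,  9]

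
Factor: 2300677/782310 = 2^( - 1) * 3^(-1)*5^( - 1) * 53^1 * 83^1*89^( - 1 )*293^( - 1)* 523^1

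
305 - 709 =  - 404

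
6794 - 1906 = 4888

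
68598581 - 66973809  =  1624772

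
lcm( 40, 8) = 40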